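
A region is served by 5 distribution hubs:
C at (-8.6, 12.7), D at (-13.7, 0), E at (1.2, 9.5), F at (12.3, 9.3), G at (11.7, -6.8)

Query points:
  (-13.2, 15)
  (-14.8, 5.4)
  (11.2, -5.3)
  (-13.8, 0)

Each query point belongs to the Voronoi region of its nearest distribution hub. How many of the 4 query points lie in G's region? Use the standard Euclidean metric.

(-13.2, 15) — d² to each: C:26.45, D:225.25, E:237.61, F:682.74, G:1095.25 → nearest is C
(-14.8, 5.4) — d² to each: C:91.73, D:30.37, E:272.81, F:749.62, G:851.09 → nearest is D
(11.2, -5.3) — d² to each: C:716.04, D:648.1, E:319.04, F:214.37, G:2.5 → nearest is G
(-13.8, 0) — d² to each: C:188.33, D:0.01, E:315.25, F:767.7, G:696.49 → nearest is D
1 of the 4 points has G as nearest.

1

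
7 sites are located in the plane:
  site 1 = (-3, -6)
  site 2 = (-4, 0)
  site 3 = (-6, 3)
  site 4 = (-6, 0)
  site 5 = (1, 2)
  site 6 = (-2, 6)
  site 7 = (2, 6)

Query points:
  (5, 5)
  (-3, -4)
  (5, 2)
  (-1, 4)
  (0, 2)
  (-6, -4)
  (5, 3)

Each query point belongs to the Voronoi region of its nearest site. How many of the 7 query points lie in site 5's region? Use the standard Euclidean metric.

(5, 5) — d² to each: site 1:185, site 2:106, site 3:125, site 4:146, site 5:25, site 6:50, site 7:10 → nearest is site 7
(-3, -4) — d² to each: site 1:4, site 2:17, site 3:58, site 4:25, site 5:52, site 6:101, site 7:125 → nearest is site 1
(5, 2) — d² to each: site 1:128, site 2:85, site 3:122, site 4:125, site 5:16, site 6:65, site 7:25 → nearest is site 5
(-1, 4) — d² to each: site 1:104, site 2:25, site 3:26, site 4:41, site 5:8, site 6:5, site 7:13 → nearest is site 6
(0, 2) — d² to each: site 1:73, site 2:20, site 3:37, site 4:40, site 5:1, site 6:20, site 7:20 → nearest is site 5
(-6, -4) — d² to each: site 1:13, site 2:20, site 3:49, site 4:16, site 5:85, site 6:116, site 7:164 → nearest is site 1
(5, 3) — d² to each: site 1:145, site 2:90, site 3:121, site 4:130, site 5:17, site 6:58, site 7:18 → nearest is site 5
3 of the 7 points have site 5 as nearest.

3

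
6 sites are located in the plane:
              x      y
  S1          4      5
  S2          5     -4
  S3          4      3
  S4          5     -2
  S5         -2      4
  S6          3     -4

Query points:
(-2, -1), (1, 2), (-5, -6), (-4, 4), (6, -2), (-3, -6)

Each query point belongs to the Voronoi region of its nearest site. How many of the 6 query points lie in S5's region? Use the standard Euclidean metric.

(-2, -1) — d² to each: S1:72, S2:58, S3:52, S4:50, S5:25, S6:34 → nearest is S5
(1, 2) — d² to each: S1:18, S2:52, S3:10, S4:32, S5:13, S6:40 → nearest is S3
(-5, -6) — d² to each: S1:202, S2:104, S3:162, S4:116, S5:109, S6:68 → nearest is S6
(-4, 4) — d² to each: S1:65, S2:145, S3:65, S4:117, S5:4, S6:113 → nearest is S5
(6, -2) — d² to each: S1:53, S2:5, S3:29, S4:1, S5:100, S6:13 → nearest is S4
(-3, -6) — d² to each: S1:170, S2:68, S3:130, S4:80, S5:101, S6:40 → nearest is S6
2 of the 6 points have S5 as nearest.

2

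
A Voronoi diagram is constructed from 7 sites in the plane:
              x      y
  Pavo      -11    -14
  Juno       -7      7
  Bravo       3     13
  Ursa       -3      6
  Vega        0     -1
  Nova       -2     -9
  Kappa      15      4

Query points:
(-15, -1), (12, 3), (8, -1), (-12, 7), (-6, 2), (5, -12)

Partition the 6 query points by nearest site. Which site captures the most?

(-15, -1) — d² to each: Pavo:185, Juno:128, Bravo:520, Ursa:193, Vega:225, Nova:233, Kappa:925 → nearest is Juno
(12, 3) — d² to each: Pavo:818, Juno:377, Bravo:181, Ursa:234, Vega:160, Nova:340, Kappa:10 → nearest is Kappa
(8, -1) — d² to each: Pavo:530, Juno:289, Bravo:221, Ursa:170, Vega:64, Nova:164, Kappa:74 → nearest is Vega
(-12, 7) — d² to each: Pavo:442, Juno:25, Bravo:261, Ursa:82, Vega:208, Nova:356, Kappa:738 → nearest is Juno
(-6, 2) — d² to each: Pavo:281, Juno:26, Bravo:202, Ursa:25, Vega:45, Nova:137, Kappa:445 → nearest is Ursa
(5, -12) — d² to each: Pavo:260, Juno:505, Bravo:629, Ursa:388, Vega:146, Nova:58, Kappa:356 → nearest is Nova
Tally — Juno:2, Ursa:1, Vega:1, Nova:1, Kappa:1. Juno captures the most (2).

Juno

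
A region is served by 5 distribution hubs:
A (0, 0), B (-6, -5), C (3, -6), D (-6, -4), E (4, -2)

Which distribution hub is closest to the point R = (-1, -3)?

A

Since √ is increasing, it suffices to compare squared distances:
|RA|² = (-1−0)² + (-3−0)² = 1 + 9 = 10
|RB|² = (-1−(-6))² + (-3−(-5))² = 25 + 4 = 29
|RC|² = (-1−3)² + (-3−(-6))² = 16 + 9 = 25
|RD|² = (-1−(-6))² + (-3−(-4))² = 25 + 1 = 26
|RE|² = (-1−4)² + (-3−(-2))² = 25 + 1 = 26
The smallest is to A, so R lies in the Voronoi region of A.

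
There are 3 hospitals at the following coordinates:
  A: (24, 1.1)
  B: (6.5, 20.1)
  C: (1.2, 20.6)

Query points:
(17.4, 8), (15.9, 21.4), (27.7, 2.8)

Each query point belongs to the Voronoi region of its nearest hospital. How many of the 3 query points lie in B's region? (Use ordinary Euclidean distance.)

1

(17.4, 8) — d² to each: A:91.17, B:265.22, C:421.2 → nearest is A
(15.9, 21.4) — d² to each: A:477.7, B:90.05, C:216.73 → nearest is B
(27.7, 2.8) — d² to each: A:16.58, B:748.73, C:1019.09 → nearest is A
1 of the 3 points has B as nearest.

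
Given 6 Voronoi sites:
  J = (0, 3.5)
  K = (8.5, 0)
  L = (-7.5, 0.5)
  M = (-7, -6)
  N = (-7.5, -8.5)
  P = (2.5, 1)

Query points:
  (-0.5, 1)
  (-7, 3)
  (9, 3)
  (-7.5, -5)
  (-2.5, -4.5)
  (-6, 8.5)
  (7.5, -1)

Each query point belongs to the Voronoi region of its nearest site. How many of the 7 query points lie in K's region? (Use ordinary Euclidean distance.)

(-0.5, 1) — d² to each: J:6.5, K:82, L:49.25, M:91.25, N:139.25, P:9 → nearest is J
(-7, 3) — d² to each: J:49.25, K:249.25, L:6.5, M:81, N:132.5, P:94.25 → nearest is L
(9, 3) — d² to each: J:81.25, K:9.25, L:278.5, M:337, N:404.5, P:46.25 → nearest is K
(-7.5, -5) — d² to each: J:128.5, K:281, L:30.25, M:1.25, N:12.25, P:136 → nearest is M
(-2.5, -4.5) — d² to each: J:70.25, K:141.25, L:50, M:22.5, N:41, P:55.25 → nearest is M
(-6, 8.5) — d² to each: J:61, K:282.5, L:66.25, M:211.25, N:291.25, P:128.5 → nearest is J
(7.5, -1) — d² to each: J:76.5, K:2, L:227.25, M:235.25, N:281.25, P:29 → nearest is K
2 of the 7 points have K as nearest.

2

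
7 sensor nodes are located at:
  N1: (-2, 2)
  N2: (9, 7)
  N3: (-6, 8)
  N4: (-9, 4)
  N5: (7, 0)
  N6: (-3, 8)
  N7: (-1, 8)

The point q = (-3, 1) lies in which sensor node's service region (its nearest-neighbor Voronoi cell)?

N1

Compare squared distances (the ordering matches that of the actual distances):
|qN1|² = (-3−(-2))² + (1−2)² = 1 + 1 = 2
|qN2|² = (-3−9)² + (1−7)² = 144 + 36 = 180
|qN3|² = (-3−(-6))² + (1−8)² = 9 + 49 = 58
|qN4|² = (-3−(-9))² + (1−4)² = 36 + 9 = 45
|qN5|² = (-3−7)² + (1−0)² = 100 + 1 = 101
|qN6|² = (-3−(-3))² + (1−8)² = 0 + 49 = 49
|qN7|² = (-3−(-1))² + (1−8)² = 4 + 49 = 53
The smallest is to N1, so q lies in the Voronoi region of N1.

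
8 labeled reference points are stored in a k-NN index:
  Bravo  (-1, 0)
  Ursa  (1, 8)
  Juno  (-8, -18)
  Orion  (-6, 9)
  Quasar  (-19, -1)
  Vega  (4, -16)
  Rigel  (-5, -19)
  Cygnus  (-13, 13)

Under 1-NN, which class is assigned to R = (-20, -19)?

Since √ is increasing, it suffices to compare squared distances:
d²(R, Bravo) = (-20−(-1))² + (-19−0)² = 361 + 361 = 722
d²(R, Ursa) = (-20−1)² + (-19−8)² = 441 + 729 = 1170
d²(R, Juno) = (-20−(-8))² + (-19−(-18))² = 144 + 1 = 145
d²(R, Orion) = (-20−(-6))² + (-19−9)² = 196 + 784 = 980
d²(R, Quasar) = (-20−(-19))² + (-19−(-1))² = 1 + 324 = 325
d²(R, Vega) = (-20−4)² + (-19−(-16))² = 576 + 9 = 585
d²(R, Rigel) = (-20−(-5))² + (-19−(-19))² = 225 + 0 = 225
d²(R, Cygnus) = (-20−(-13))² + (-19−13)² = 49 + 1024 = 1073
Juno is nearest.

Juno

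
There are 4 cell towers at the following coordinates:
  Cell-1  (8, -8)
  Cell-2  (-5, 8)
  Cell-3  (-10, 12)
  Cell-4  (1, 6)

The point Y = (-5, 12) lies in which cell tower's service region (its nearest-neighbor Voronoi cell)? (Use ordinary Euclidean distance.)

Cell-2

Compare squared distances (the ordering matches that of the actual distances):
d²(Y, Cell-1) = (-5−8)² + (12−(-8))² = 169 + 400 = 569
d²(Y, Cell-2) = (-5−(-5))² + (12−8)² = 0 + 16 = 16
d²(Y, Cell-3) = (-5−(-10))² + (12−12)² = 25 + 0 = 25
d²(Y, Cell-4) = (-5−1)² + (12−6)² = 36 + 36 = 72
Cell-2 is nearest.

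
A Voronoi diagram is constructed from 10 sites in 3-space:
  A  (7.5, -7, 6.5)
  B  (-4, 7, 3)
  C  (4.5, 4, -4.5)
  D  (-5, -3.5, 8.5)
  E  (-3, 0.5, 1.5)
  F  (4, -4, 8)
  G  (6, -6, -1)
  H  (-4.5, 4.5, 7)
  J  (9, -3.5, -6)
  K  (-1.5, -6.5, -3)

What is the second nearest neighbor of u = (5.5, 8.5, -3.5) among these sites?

Since √ is increasing, it suffices to compare squared distances:
|uA|² = (5.5−7.5)² + (8.5−(-7))² + (-3.5−6.5)² = 4 + 240.25 + 100 = 344.25
|uB|² = (5.5−(-4))² + (8.5−7)² + (-3.5−3)² = 90.25 + 2.25 + 42.25 = 134.75
|uC|² = (5.5−4.5)² + (8.5−4)² + (-3.5−(-4.5))² = 1 + 20.25 + 1 = 22.25
|uD|² = (5.5−(-5))² + (8.5−(-3.5))² + (-3.5−8.5)² = 110.25 + 144 + 144 = 398.25
|uE|² = (5.5−(-3))² + (8.5−0.5)² + (-3.5−1.5)² = 72.25 + 64 + 25 = 161.25
|uF|² = (5.5−4)² + (8.5−(-4))² + (-3.5−8)² = 2.25 + 156.25 + 132.25 = 290.75
|uG|² = (5.5−6)² + (8.5−(-6))² + (-3.5−(-1))² = 0.25 + 210.25 + 6.25 = 216.75
|uH|² = (5.5−(-4.5))² + (8.5−4.5)² + (-3.5−7)² = 100 + 16 + 110.25 = 226.25
|uJ|² = (5.5−9)² + (8.5−(-3.5))² + (-3.5−(-6))² = 12.25 + 144 + 6.25 = 162.5
|uK|² = (5.5−(-1.5))² + (8.5−(-6.5))² + (-3.5−(-3))² = 49 + 225 + 0.25 = 274.25
Sorted ascending: C, B, E, … — the second-nearest is B.

B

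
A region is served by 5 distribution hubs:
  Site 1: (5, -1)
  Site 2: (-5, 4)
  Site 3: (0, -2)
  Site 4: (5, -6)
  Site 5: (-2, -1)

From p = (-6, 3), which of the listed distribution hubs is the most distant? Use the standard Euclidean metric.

Compare squared distances (the ordering matches that of the actual distances):
d²(p, Site 1) = (-6−5)² + (3−(-1))² = 121 + 16 = 137
d²(p, Site 2) = (-6−(-5))² + (3−4)² = 1 + 1 = 2
d²(p, Site 3) = (-6−0)² + (3−(-2))² = 36 + 25 = 61
d²(p, Site 4) = (-6−5)² + (3−(-6))² = 121 + 81 = 202
d²(p, Site 5) = (-6−(-2))² + (3−(-1))² = 16 + 16 = 32
The largest is to Site 4.

Site 4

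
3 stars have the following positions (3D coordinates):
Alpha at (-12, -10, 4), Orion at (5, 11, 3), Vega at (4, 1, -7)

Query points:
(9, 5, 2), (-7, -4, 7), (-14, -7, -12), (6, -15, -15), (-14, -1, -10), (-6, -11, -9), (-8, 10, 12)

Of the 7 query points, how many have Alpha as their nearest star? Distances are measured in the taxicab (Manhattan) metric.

(9, 5, 2) — d to each: Alpha:38, Orion:11, Vega:18 → nearest is Orion
(-7, -4, 7) — d to each: Alpha:14, Orion:31, Vega:30 → nearest is Alpha
(-14, -7, -12) — d to each: Alpha:21, Orion:52, Vega:31 → nearest is Alpha
(6, -15, -15) — d to each: Alpha:42, Orion:45, Vega:26 → nearest is Vega
(-14, -1, -10) — d to each: Alpha:25, Orion:44, Vega:23 → nearest is Vega
(-6, -11, -9) — d to each: Alpha:20, Orion:45, Vega:24 → nearest is Alpha
(-8, 10, 12) — d to each: Alpha:32, Orion:23, Vega:40 → nearest is Orion
3 of the 7 points have Alpha as nearest.

3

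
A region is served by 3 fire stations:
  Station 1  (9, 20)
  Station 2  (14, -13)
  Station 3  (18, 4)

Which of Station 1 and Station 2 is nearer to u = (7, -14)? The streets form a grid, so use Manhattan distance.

d(u, Station 1) = |7−9| + |-14−20| = 2 + 34 = 36
d(u, Station 2) = |7−14| + |-14−(-13)| = 7 + 1 = 8
36 > 8, so Station 2 is closer.

Station 2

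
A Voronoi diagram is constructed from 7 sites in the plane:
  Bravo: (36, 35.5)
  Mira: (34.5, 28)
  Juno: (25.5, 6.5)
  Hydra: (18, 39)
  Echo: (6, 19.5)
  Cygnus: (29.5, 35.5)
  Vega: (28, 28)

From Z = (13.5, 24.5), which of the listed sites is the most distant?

Since √ is increasing, it suffices to compare squared distances:
d²(Z, Bravo) = (13.5−36)² + (24.5−35.5)² = 506.25 + 121 = 627.25
d²(Z, Mira) = (13.5−34.5)² + (24.5−28)² = 441 + 12.25 = 453.25
d²(Z, Juno) = (13.5−25.5)² + (24.5−6.5)² = 144 + 324 = 468
d²(Z, Hydra) = (13.5−18)² + (24.5−39)² = 20.25 + 210.25 = 230.5
d²(Z, Echo) = (13.5−6)² + (24.5−19.5)² = 56.25 + 25 = 81.25
d²(Z, Cygnus) = (13.5−29.5)² + (24.5−35.5)² = 256 + 121 = 377
d²(Z, Vega) = (13.5−28)² + (24.5−28)² = 210.25 + 12.25 = 222.5
The largest is to Bravo.

Bravo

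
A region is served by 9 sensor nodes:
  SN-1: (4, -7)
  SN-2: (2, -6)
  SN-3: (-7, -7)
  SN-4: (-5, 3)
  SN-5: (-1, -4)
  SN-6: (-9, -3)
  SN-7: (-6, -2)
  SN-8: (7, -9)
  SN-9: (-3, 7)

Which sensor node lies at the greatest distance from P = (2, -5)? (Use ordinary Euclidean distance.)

Since √ is increasing, it suffices to compare squared distances:
d²(P, SN-1) = (2−4)² + (-5−(-7))² = 4 + 4 = 8
d²(P, SN-2) = (2−2)² + (-5−(-6))² = 0 + 1 = 1
d²(P, SN-3) = (2−(-7))² + (-5−(-7))² = 81 + 4 = 85
d²(P, SN-4) = (2−(-5))² + (-5−3)² = 49 + 64 = 113
d²(P, SN-5) = (2−(-1))² + (-5−(-4))² = 9 + 1 = 10
d²(P, SN-6) = (2−(-9))² + (-5−(-3))² = 121 + 4 = 125
d²(P, SN-7) = (2−(-6))² + (-5−(-2))² = 64 + 9 = 73
d²(P, SN-8) = (2−7)² + (-5−(-9))² = 25 + 16 = 41
d²(P, SN-9) = (2−(-3))² + (-5−7)² = 25 + 144 = 169
The largest is to SN-9.

SN-9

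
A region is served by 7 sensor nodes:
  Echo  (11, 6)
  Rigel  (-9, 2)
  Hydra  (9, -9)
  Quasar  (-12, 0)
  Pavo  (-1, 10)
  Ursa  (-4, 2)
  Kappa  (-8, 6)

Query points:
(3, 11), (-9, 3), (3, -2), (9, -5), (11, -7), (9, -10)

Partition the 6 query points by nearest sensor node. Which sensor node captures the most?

(3, 11) — d² to each: Echo:89, Rigel:225, Hydra:436, Quasar:346, Pavo:17, Ursa:130, Kappa:146 → nearest is Pavo
(-9, 3) — d² to each: Echo:409, Rigel:1, Hydra:468, Quasar:18, Pavo:113, Ursa:26, Kappa:10 → nearest is Rigel
(3, -2) — d² to each: Echo:128, Rigel:160, Hydra:85, Quasar:229, Pavo:160, Ursa:65, Kappa:185 → nearest is Ursa
(9, -5) — d² to each: Echo:125, Rigel:373, Hydra:16, Quasar:466, Pavo:325, Ursa:218, Kappa:410 → nearest is Hydra
(11, -7) — d² to each: Echo:169, Rigel:481, Hydra:8, Quasar:578, Pavo:433, Ursa:306, Kappa:530 → nearest is Hydra
(9, -10) — d² to each: Echo:260, Rigel:468, Hydra:1, Quasar:541, Pavo:500, Ursa:313, Kappa:545 → nearest is Hydra
Tally — Rigel:1, Hydra:3, Pavo:1, Ursa:1. Hydra captures the most (3).

Hydra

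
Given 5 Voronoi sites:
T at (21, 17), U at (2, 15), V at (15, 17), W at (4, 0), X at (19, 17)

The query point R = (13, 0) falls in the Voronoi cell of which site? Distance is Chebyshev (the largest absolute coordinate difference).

d(R,T) = max(8, 17) = 17
d(R,U) = max(11, 15) = 15
d(R,V) = max(2, 17) = 17
d(R,W) = max(9, 0) = 9
d(R,X) = max(6, 17) = 17
Minimum is at W.

W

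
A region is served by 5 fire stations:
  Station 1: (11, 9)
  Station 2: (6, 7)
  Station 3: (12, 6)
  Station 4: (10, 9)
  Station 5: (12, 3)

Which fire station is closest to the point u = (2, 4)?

Since √ is increasing, it suffices to compare squared distances:
d²(u, Station 1) = (2−11)² + (4−9)² = 81 + 25 = 106
d²(u, Station 2) = (2−6)² + (4−7)² = 16 + 9 = 25
d²(u, Station 3) = (2−12)² + (4−6)² = 100 + 4 = 104
d²(u, Station 4) = (2−10)² + (4−9)² = 64 + 25 = 89
d²(u, Station 5) = (2−12)² + (4−3)² = 100 + 1 = 101
Minimum is at Station 2.

Station 2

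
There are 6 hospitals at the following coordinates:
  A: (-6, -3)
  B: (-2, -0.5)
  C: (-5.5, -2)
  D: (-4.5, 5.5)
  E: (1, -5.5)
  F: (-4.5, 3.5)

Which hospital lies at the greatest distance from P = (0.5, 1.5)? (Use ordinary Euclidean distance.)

A

Squared Euclidean distances:
|PA|² = 42.25 + 20.25 = 62.5
|PB|² = 6.25 + 4 = 10.25
|PC|² = 36 + 12.25 = 48.25
|PD|² = 25 + 16 = 41
|PE|² = 0.25 + 49 = 49.25
|PF|² = 25 + 4 = 29
The largest is to A.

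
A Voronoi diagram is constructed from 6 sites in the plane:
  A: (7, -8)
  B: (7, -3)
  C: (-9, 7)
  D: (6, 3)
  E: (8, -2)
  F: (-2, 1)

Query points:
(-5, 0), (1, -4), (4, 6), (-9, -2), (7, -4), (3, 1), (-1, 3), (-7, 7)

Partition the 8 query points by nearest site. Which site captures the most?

(-5, 0) — d² to each: A:208, B:153, C:65, D:130, E:173, F:10 → nearest is F
(1, -4) — d² to each: A:52, B:37, C:221, D:74, E:53, F:34 → nearest is F
(4, 6) — d² to each: A:205, B:90, C:170, D:13, E:80, F:61 → nearest is D
(-9, -2) — d² to each: A:292, B:257, C:81, D:250, E:289, F:58 → nearest is F
(7, -4) — d² to each: A:16, B:1, C:377, D:50, E:5, F:106 → nearest is B
(3, 1) — d² to each: A:97, B:32, C:180, D:13, E:34, F:25 → nearest is D
(-1, 3) — d² to each: A:185, B:100, C:80, D:49, E:106, F:5 → nearest is F
(-7, 7) — d² to each: A:421, B:296, C:4, D:185, E:306, F:61 → nearest is C
Tally — B:1, C:1, D:2, F:4. F captures the most (4).

F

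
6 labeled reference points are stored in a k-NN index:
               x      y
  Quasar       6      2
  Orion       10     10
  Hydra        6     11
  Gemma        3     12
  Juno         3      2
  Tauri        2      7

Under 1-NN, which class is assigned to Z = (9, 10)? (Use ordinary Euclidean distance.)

Squared Euclidean distances:
d²(Z, Quasar) = (9−6)² + (10−2)² = 9 + 64 = 73
d²(Z, Orion) = (9−10)² + (10−10)² = 1 + 0 = 1
d²(Z, Hydra) = (9−6)² + (10−11)² = 9 + 1 = 10
d²(Z, Gemma) = (9−3)² + (10−12)² = 36 + 4 = 40
d²(Z, Juno) = (9−3)² + (10−2)² = 36 + 64 = 100
d²(Z, Tauri) = (9−2)² + (10−7)² = 49 + 9 = 58
Orion is nearest.

Orion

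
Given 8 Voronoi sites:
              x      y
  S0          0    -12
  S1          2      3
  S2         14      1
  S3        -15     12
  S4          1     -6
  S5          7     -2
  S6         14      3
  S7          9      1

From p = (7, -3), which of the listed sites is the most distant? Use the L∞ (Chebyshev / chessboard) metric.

S3

d(p,S0) = max(7, 9) = 9
d(p,S1) = max(5, 6) = 6
d(p,S2) = max(7, 4) = 7
d(p,S3) = max(22, 15) = 22
d(p,S4) = max(6, 3) = 6
d(p,S5) = max(0, 1) = 1
d(p,S6) = max(7, 6) = 7
d(p,S7) = max(2, 4) = 4
The largest is to S3.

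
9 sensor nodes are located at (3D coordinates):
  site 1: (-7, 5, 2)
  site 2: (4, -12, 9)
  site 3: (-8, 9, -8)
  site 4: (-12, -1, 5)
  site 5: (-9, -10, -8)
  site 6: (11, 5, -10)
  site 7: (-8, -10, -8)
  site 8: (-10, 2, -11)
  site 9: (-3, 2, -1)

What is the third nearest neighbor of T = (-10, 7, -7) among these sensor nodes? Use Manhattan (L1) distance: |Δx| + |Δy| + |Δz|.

site 1

d(T, site 1) = |-10−(-7)| + |7−5| + |-7−2| = 3 + 2 + 9 = 14
d(T, site 2) = |-10−4| + |7−(-12)| + |-7−9| = 14 + 19 + 16 = 49
d(T, site 3) = |-10−(-8)| + |7−9| + |-7−(-8)| = 2 + 2 + 1 = 5
d(T, site 4) = |-10−(-12)| + |7−(-1)| + |-7−5| = 2 + 8 + 12 = 22
d(T, site 5) = |-10−(-9)| + |7−(-10)| + |-7−(-8)| = 1 + 17 + 1 = 19
d(T, site 6) = |-10−11| + |7−5| + |-7−(-10)| = 21 + 2 + 3 = 26
d(T, site 7) = |-10−(-8)| + |7−(-10)| + |-7−(-8)| = 2 + 17 + 1 = 20
d(T, site 8) = |-10−(-10)| + |7−2| + |-7−(-11)| = 0 + 5 + 4 = 9
d(T, site 9) = |-10−(-3)| + |7−2| + |-7−(-1)| = 7 + 5 + 6 = 18
Sorted ascending: site 3, site 8, site 1, site 9, … — the third-nearest is site 1.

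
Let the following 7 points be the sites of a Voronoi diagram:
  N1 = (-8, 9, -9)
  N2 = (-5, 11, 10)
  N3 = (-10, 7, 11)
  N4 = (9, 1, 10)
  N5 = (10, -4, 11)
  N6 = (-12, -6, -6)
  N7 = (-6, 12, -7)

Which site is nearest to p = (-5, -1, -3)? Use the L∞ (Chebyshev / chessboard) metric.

d(p,N1) = max(3, 10, 6) = 10
d(p,N2) = max(0, 12, 13) = 13
d(p,N3) = max(5, 8, 14) = 14
d(p,N4) = max(14, 2, 13) = 14
d(p,N5) = max(15, 3, 14) = 15
d(p,N6) = max(7, 5, 3) = 7
d(p,N7) = max(1, 13, 4) = 13
The smallest is to N6, so p lies in the Voronoi region of N6.

N6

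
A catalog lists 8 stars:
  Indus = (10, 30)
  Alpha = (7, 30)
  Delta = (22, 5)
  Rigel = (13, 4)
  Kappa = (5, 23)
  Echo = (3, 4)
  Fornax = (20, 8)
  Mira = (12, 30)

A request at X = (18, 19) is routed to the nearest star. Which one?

Fornax

Compare squared distances (the ordering matches that of the actual distances):
d²(X, Indus) = 64 + 121 = 185
d²(X, Alpha) = 121 + 121 = 242
d²(X, Delta) = 16 + 196 = 212
d²(X, Rigel) = 25 + 225 = 250
d²(X, Kappa) = 169 + 16 = 185
d²(X, Echo) = 225 + 225 = 450
d²(X, Fornax) = 4 + 121 = 125
d²(X, Mira) = 36 + 121 = 157
Minimum is at Fornax.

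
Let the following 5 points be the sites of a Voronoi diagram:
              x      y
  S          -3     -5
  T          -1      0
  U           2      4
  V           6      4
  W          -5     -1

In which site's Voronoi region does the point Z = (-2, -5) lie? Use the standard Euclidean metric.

Squared Euclidean distances:
|ZS|² = (-2−(-3))² + (-5−(-5))² = 1 + 0 = 1
|ZT|² = (-2−(-1))² + (-5−0)² = 1 + 25 = 26
|ZU|² = (-2−2)² + (-5−4)² = 16 + 81 = 97
|ZV|² = (-2−6)² + (-5−4)² = 64 + 81 = 145
|ZW|² = (-2−(-5))² + (-5−(-1))² = 9 + 16 = 25
The smallest is to S, so Z lies in the Voronoi region of S.

S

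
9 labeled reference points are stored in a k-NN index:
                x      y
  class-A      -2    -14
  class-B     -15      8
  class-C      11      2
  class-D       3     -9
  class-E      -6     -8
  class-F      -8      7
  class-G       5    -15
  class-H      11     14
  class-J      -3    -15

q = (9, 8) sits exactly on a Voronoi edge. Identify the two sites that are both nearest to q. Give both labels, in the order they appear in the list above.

class-C and class-H

Squared distances from q to each site:
d²(q, class-A) = 121 + 484 = 605
d²(q, class-B) = 576 + 0 = 576
d²(q, class-C) = 4 + 36 = 40
d²(q, class-D) = 36 + 289 = 325
d²(q, class-E) = 225 + 256 = 481
d²(q, class-F) = 289 + 1 = 290
d²(q, class-G) = 16 + 529 = 545
d²(q, class-H) = 4 + 36 = 40
d²(q, class-J) = 144 + 529 = 673
q is equidistant from class-C and class-H (both at squared distance 40), and every other site is strictly farther — so q lies on the class-C–class-H Voronoi edge.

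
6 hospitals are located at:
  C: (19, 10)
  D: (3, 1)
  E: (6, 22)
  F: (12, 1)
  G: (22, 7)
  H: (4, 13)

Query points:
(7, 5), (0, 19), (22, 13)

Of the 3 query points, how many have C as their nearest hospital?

(7, 5) — d² to each: C:169, D:32, E:290, F:41, G:229, H:73 → nearest is D
(0, 19) — d² to each: C:442, D:333, E:45, F:468, G:628, H:52 → nearest is E
(22, 13) — d² to each: C:18, D:505, E:337, F:244, G:36, H:324 → nearest is C
1 of the 3 points has C as nearest.

1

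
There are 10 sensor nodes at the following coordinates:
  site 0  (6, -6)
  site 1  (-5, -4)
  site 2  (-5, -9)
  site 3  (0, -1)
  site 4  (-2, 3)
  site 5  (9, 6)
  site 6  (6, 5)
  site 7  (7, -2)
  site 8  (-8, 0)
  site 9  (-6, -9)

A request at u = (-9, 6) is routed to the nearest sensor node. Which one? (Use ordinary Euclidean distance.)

site 8

Compare squared distances (the ordering matches that of the actual distances):
d²(u, site 0) = 225 + 144 = 369
d²(u, site 1) = 16 + 100 = 116
d²(u, site 2) = 16 + 225 = 241
d²(u, site 3) = 81 + 49 = 130
d²(u, site 4) = 49 + 9 = 58
d²(u, site 5) = 324 + 0 = 324
d²(u, site 6) = 225 + 1 = 226
d²(u, site 7) = 256 + 64 = 320
d²(u, site 8) = 1 + 36 = 37
d²(u, site 9) = 9 + 225 = 234
Minimum is at site 8.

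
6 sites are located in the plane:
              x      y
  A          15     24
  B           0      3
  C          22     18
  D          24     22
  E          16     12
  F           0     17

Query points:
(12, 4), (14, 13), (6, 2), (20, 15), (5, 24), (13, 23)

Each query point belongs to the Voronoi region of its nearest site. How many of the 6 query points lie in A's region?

(12, 4) — d² to each: A:409, B:145, C:296, D:468, E:80, F:313 → nearest is E
(14, 13) — d² to each: A:122, B:296, C:89, D:181, E:5, F:212 → nearest is E
(6, 2) — d² to each: A:565, B:37, C:512, D:724, E:200, F:261 → nearest is B
(20, 15) — d² to each: A:106, B:544, C:13, D:65, E:25, F:404 → nearest is C
(5, 24) — d² to each: A:100, B:466, C:325, D:365, E:265, F:74 → nearest is F
(13, 23) — d² to each: A:5, B:569, C:106, D:122, E:130, F:205 → nearest is A
1 of the 6 points has A as nearest.

1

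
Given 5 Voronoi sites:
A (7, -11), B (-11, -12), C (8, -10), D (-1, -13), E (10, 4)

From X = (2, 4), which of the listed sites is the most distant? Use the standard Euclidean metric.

Compare squared distances (the ordering matches that of the actual distances):
|XA|² = (2−7)² + (4−(-11))² = 25 + 225 = 250
|XB|² = (2−(-11))² + (4−(-12))² = 169 + 256 = 425
|XC|² = (2−8)² + (4−(-10))² = 36 + 196 = 232
|XD|² = (2−(-1))² + (4−(-13))² = 9 + 289 = 298
|XE|² = (2−10)² + (4−4)² = 64 + 0 = 64
The largest is to B.

B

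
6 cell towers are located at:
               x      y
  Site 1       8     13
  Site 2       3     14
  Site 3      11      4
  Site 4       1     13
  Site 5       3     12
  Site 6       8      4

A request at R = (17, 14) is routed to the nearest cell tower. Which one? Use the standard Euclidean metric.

Site 1

Squared Euclidean distances:
d²(R, Site 1) = (17−8)² + (14−13)² = 81 + 1 = 82
d²(R, Site 2) = (17−3)² + (14−14)² = 196 + 0 = 196
d²(R, Site 3) = (17−11)² + (14−4)² = 36 + 100 = 136
d²(R, Site 4) = (17−1)² + (14−13)² = 256 + 1 = 257
d²(R, Site 5) = (17−3)² + (14−12)² = 196 + 4 = 200
d²(R, Site 6) = (17−8)² + (14−4)² = 81 + 100 = 181
Minimum is at Site 1.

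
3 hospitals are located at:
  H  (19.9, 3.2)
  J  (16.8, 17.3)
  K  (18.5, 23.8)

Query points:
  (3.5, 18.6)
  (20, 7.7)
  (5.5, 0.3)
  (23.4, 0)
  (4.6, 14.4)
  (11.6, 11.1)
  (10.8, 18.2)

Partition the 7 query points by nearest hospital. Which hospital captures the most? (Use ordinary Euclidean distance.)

J

(3.5, 18.6) — d² to each: H:506.12, J:178.58, K:252.04 → nearest is J
(20, 7.7) — d² to each: H:20.26, J:102.4, K:261.46 → nearest is H
(5.5, 0.3) — d² to each: H:215.77, J:416.69, K:721.25 → nearest is H
(23.4, 0) — d² to each: H:22.49, J:342.85, K:590.45 → nearest is H
(4.6, 14.4) — d² to each: H:359.53, J:157.25, K:281.57 → nearest is J
(11.6, 11.1) — d² to each: H:131.3, J:65.48, K:208.9 → nearest is J
(10.8, 18.2) — d² to each: H:307.81, J:36.81, K:90.65 → nearest is J
Tally — H:3, J:4. J captures the most (4).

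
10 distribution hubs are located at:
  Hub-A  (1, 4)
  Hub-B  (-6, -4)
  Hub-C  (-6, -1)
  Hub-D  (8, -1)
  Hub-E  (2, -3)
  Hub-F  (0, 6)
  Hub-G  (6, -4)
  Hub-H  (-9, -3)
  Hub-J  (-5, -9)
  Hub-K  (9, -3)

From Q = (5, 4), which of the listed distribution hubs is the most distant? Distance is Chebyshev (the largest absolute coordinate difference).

d(Q, Hub-A) = max(4, 0) = 4
d(Q, Hub-B) = max(11, 8) = 11
d(Q, Hub-C) = max(11, 5) = 11
d(Q, Hub-D) = max(3, 5) = 5
d(Q, Hub-E) = max(3, 7) = 7
d(Q, Hub-F) = max(5, 2) = 5
d(Q, Hub-G) = max(1, 8) = 8
d(Q, Hub-H) = max(14, 7) = 14
d(Q, Hub-J) = max(10, 13) = 13
d(Q, Hub-K) = max(4, 7) = 7
The largest is to Hub-H.

Hub-H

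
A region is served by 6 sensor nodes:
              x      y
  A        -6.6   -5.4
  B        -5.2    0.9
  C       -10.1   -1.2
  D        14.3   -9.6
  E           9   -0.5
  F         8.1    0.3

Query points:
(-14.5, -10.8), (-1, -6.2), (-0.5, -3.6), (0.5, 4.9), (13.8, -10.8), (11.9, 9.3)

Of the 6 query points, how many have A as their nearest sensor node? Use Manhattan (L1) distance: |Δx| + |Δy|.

3

(-14.5, -10.8) — d to each: A:13.3, B:21, C:14, D:30, E:33.8, F:33.7 → nearest is A
(-1, -6.2) — d to each: A:6.4, B:11.3, C:14.1, D:18.7, E:15.7, F:15.6 → nearest is A
(-0.5, -3.6) — d to each: A:7.9, B:9.2, C:12, D:20.8, E:12.6, F:12.5 → nearest is A
(0.5, 4.9) — d to each: A:17.4, B:9.7, C:16.7, D:28.3, E:13.9, F:12.2 → nearest is B
(13.8, -10.8) — d to each: A:25.8, B:30.7, C:33.5, D:1.7, E:15.1, F:16.8 → nearest is D
(11.9, 9.3) — d to each: A:33.2, B:25.5, C:32.5, D:21.3, E:12.7, F:12.8 → nearest is E
3 of the 6 points have A as nearest.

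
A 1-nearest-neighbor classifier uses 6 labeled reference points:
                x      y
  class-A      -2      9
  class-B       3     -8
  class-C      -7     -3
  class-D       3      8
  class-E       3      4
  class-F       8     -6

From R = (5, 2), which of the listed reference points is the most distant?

class-C

Compare squared distances (the ordering matches that of the actual distances):
d²(R, class-A) = (5−(-2))² + (2−9)² = 49 + 49 = 98
d²(R, class-B) = (5−3)² + (2−(-8))² = 4 + 100 = 104
d²(R, class-C) = (5−(-7))² + (2−(-3))² = 144 + 25 = 169
d²(R, class-D) = (5−3)² + (2−8)² = 4 + 36 = 40
d²(R, class-E) = (5−3)² + (2−4)² = 4 + 4 = 8
d²(R, class-F) = (5−8)² + (2−(-6))² = 9 + 64 = 73
The largest is to class-C.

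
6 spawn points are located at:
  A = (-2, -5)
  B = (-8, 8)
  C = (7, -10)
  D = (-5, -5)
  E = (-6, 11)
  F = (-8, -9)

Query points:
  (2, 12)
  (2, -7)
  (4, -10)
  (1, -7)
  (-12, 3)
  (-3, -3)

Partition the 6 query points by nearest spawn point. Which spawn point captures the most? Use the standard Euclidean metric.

(2, 12) — d² to each: A:305, B:116, C:509, D:338, E:65, F:541 → nearest is E
(2, -7) — d² to each: A:20, B:325, C:34, D:53, E:388, F:104 → nearest is A
(4, -10) — d² to each: A:61, B:468, C:9, D:106, E:541, F:145 → nearest is C
(1, -7) — d² to each: A:13, B:306, C:45, D:40, E:373, F:85 → nearest is A
(-12, 3) — d² to each: A:164, B:41, C:530, D:113, E:100, F:160 → nearest is B
(-3, -3) — d² to each: A:5, B:146, C:149, D:8, E:205, F:61 → nearest is A
Tally — A:3, B:1, C:1, E:1. A captures the most (3).

A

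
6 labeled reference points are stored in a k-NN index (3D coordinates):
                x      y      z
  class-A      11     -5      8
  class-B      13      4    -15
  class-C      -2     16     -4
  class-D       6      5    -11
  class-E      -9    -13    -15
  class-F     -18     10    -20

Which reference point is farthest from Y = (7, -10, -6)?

class-F

Compare squared distances (the ordering matches that of the actual distances):
d²(Y, class-A) = (7−11)² + (-10−(-5))² + (-6−8)² = 16 + 25 + 196 = 237
d²(Y, class-B) = (7−13)² + (-10−4)² + (-6−(-15))² = 36 + 196 + 81 = 313
d²(Y, class-C) = (7−(-2))² + (-10−16)² + (-6−(-4))² = 81 + 676 + 4 = 761
d²(Y, class-D) = (7−6)² + (-10−5)² + (-6−(-11))² = 1 + 225 + 25 = 251
d²(Y, class-E) = (7−(-9))² + (-10−(-13))² + (-6−(-15))² = 256 + 9 + 81 = 346
d²(Y, class-F) = (7−(-18))² + (-10−10)² + (-6−(-20))² = 625 + 400 + 196 = 1221
The largest is to class-F.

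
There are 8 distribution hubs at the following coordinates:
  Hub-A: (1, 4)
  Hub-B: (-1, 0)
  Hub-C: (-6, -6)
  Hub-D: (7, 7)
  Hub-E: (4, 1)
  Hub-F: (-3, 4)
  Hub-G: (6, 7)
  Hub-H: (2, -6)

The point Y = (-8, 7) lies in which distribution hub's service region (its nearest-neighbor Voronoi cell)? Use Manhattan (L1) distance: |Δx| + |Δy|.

d(Y, Hub-A) = 9 + 3 = 12
d(Y, Hub-B) = 7 + 7 = 14
d(Y, Hub-C) = 2 + 13 = 15
d(Y, Hub-D) = 15 + 0 = 15
d(Y, Hub-E) = 12 + 6 = 18
d(Y, Hub-F) = 5 + 3 = 8
d(Y, Hub-G) = 14 + 0 = 14
d(Y, Hub-H) = 10 + 13 = 23
Minimum is at Hub-F.

Hub-F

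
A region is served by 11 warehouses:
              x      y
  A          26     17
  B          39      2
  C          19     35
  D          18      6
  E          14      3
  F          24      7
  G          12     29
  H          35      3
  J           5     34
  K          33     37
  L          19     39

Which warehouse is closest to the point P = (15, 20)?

G

Since √ is increasing, it suffices to compare squared distances:
|PA|² = 121 + 9 = 130
|PB|² = 576 + 324 = 900
|PC|² = 16 + 225 = 241
|PD|² = 9 + 196 = 205
|PE|² = 1 + 289 = 290
|PF|² = 81 + 169 = 250
|PG|² = 9 + 81 = 90
|PH|² = 400 + 289 = 689
|PJ|² = 100 + 196 = 296
|PK|² = 324 + 289 = 613
|PL|² = 16 + 361 = 377
The smallest is to G, so P lies in the Voronoi region of G.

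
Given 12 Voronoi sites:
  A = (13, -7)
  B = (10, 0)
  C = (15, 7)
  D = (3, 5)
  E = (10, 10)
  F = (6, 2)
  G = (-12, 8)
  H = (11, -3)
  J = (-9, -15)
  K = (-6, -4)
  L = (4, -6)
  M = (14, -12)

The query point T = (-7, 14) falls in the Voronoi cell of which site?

Squared Euclidean distances:
|TA|² = (-7−13)² + (14−(-7))² = 400 + 441 = 841
|TB|² = (-7−10)² + (14−0)² = 289 + 196 = 485
|TC|² = (-7−15)² + (14−7)² = 484 + 49 = 533
|TD|² = (-7−3)² + (14−5)² = 100 + 81 = 181
|TE|² = (-7−10)² + (14−10)² = 289 + 16 = 305
|TF|² = (-7−6)² + (14−2)² = 169 + 144 = 313
|TG|² = (-7−(-12))² + (14−8)² = 25 + 36 = 61
|TH|² = (-7−11)² + (14−(-3))² = 324 + 289 = 613
|TJ|² = (-7−(-9))² + (14−(-15))² = 4 + 841 = 845
|TK|² = (-7−(-6))² + (14−(-4))² = 1 + 324 = 325
|TL|² = (-7−4)² + (14−(-6))² = 121 + 400 = 521
|TM|² = (-7−14)² + (14−(-12))² = 441 + 676 = 1117
The smallest is to G, so T lies in the Voronoi region of G.

G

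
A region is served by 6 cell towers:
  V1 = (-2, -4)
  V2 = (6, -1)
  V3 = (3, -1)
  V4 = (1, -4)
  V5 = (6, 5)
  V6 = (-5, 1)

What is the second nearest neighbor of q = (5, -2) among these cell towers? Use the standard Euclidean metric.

Compare squared distances (the ordering matches that of the actual distances):
|qV1|² = (5−(-2))² + (-2−(-4))² = 49 + 4 = 53
|qV2|² = (5−6)² + (-2−(-1))² = 1 + 1 = 2
|qV3|² = (5−3)² + (-2−(-1))² = 4 + 1 = 5
|qV4|² = (5−1)² + (-2−(-4))² = 16 + 4 = 20
|qV5|² = (5−6)² + (-2−5)² = 1 + 49 = 50
|qV6|² = (5−(-5))² + (-2−1)² = 100 + 9 = 109
Sorted ascending: V2, V3, V4, … — the second-nearest is V3.

V3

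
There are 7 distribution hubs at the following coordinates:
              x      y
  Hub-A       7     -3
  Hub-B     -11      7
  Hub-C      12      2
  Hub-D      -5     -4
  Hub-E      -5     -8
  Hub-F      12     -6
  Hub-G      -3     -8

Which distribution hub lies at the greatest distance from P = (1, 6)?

Hub-F

Squared Euclidean distances:
d²(P, Hub-A) = 36 + 81 = 117
d²(P, Hub-B) = 144 + 1 = 145
d²(P, Hub-C) = 121 + 16 = 137
d²(P, Hub-D) = 36 + 100 = 136
d²(P, Hub-E) = 36 + 196 = 232
d²(P, Hub-F) = 121 + 144 = 265
d²(P, Hub-G) = 16 + 196 = 212
The largest is to Hub-F.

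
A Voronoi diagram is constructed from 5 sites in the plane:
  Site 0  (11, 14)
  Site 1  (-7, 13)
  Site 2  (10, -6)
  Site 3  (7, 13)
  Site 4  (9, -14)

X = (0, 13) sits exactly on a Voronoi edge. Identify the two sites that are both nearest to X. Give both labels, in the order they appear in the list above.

Site 1 and Site 3

Squared distances from X to each site:
d²(X, Site 0) = (0−11)² + (13−14)² = 121 + 1 = 122
d²(X, Site 1) = (0−(-7))² + (13−13)² = 49 + 0 = 49
d²(X, Site 2) = (0−10)² + (13−(-6))² = 100 + 361 = 461
d²(X, Site 3) = (0−7)² + (13−13)² = 49 + 0 = 49
d²(X, Site 4) = (0−9)² + (13−(-14))² = 81 + 729 = 810
X is equidistant from Site 1 and Site 3 (both at squared distance 49), and every other site is strictly farther — so X lies on the Site 1–Site 3 Voronoi edge.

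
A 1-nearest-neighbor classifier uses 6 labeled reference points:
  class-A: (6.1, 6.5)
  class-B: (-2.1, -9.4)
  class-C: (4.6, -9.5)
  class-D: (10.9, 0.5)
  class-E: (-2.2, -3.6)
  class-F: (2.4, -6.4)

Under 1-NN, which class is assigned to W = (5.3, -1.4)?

class-F

Compare squared distances (the ordering matches that of the actual distances):
d²(W, class-A) = (5.3−6.1)² + (-1.4−6.5)² = 0.64 + 62.41 = 63.05
d²(W, class-B) = (5.3−(-2.1))² + (-1.4−(-9.4))² = 54.76 + 64 = 118.76
d²(W, class-C) = (5.3−4.6)² + (-1.4−(-9.5))² = 0.49 + 65.61 = 66.1
d²(W, class-D) = (5.3−10.9)² + (-1.4−0.5)² = 31.36 + 3.61 = 34.97
d²(W, class-E) = (5.3−(-2.2))² + (-1.4−(-3.6))² = 56.25 + 4.84 = 61.09
d²(W, class-F) = (5.3−2.4)² + (-1.4−(-6.4))² = 8.41 + 25 = 33.41
class-F is nearest.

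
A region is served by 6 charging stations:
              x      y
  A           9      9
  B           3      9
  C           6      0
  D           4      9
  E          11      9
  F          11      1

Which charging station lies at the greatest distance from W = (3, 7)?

F

Since √ is increasing, it suffices to compare squared distances:
|WA|² = (3−9)² + (7−9)² = 36 + 4 = 40
|WB|² = (3−3)² + (7−9)² = 0 + 4 = 4
|WC|² = (3−6)² + (7−0)² = 9 + 49 = 58
|WD|² = (3−4)² + (7−9)² = 1 + 4 = 5
|WE|² = (3−11)² + (7−9)² = 64 + 4 = 68
|WF|² = (3−11)² + (7−1)² = 64 + 36 = 100
The largest is to F.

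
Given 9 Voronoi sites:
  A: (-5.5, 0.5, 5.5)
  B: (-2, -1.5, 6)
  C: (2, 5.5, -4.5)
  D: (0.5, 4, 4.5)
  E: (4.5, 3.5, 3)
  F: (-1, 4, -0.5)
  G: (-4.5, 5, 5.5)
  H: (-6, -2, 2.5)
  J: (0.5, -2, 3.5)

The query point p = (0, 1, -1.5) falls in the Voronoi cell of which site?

F

Squared Euclidean distances:
|pA|² = 30.25 + 0.25 + 49 = 79.5
|pB|² = 4 + 6.25 + 56.25 = 66.5
|pC|² = 4 + 20.25 + 9 = 33.25
|pD|² = 0.25 + 9 + 36 = 45.25
|pE|² = 20.25 + 6.25 + 20.25 = 46.75
|pF|² = 1 + 9 + 1 = 11
|pG|² = 20.25 + 16 + 49 = 85.25
|pH|² = 36 + 9 + 16 = 61
|pJ|² = 0.25 + 9 + 25 = 34.25
Minimum is at F.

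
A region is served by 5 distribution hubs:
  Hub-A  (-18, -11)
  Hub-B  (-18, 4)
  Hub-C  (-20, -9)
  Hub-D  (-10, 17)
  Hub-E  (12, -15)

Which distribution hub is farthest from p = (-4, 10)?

Squared Euclidean distances:
d²(p, Hub-A) = 196 + 441 = 637
d²(p, Hub-B) = 196 + 36 = 232
d²(p, Hub-C) = 256 + 361 = 617
d²(p, Hub-D) = 36 + 49 = 85
d²(p, Hub-E) = 256 + 625 = 881
The largest is to Hub-E.

Hub-E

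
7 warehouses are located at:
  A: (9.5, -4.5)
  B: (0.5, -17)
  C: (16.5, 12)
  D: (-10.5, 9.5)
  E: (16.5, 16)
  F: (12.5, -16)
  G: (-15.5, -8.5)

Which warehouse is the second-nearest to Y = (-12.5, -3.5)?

Squared Euclidean distances:
|YA|² = (-12.5−9.5)² + (-3.5−(-4.5))² = 484 + 1 = 485
|YB|² = (-12.5−0.5)² + (-3.5−(-17))² = 169 + 182.25 = 351.25
|YC|² = (-12.5−16.5)² + (-3.5−12)² = 841 + 240.25 = 1081.25
|YD|² = (-12.5−(-10.5))² + (-3.5−9.5)² = 4 + 169 = 173
|YE|² = (-12.5−16.5)² + (-3.5−16)² = 841 + 380.25 = 1221.25
|YF|² = (-12.5−12.5)² + (-3.5−(-16))² = 625 + 156.25 = 781.25
|YG|² = (-12.5−(-15.5))² + (-3.5−(-8.5))² = 9 + 25 = 34
Sorted ascending: G, D, B, … — the second-nearest is D.

D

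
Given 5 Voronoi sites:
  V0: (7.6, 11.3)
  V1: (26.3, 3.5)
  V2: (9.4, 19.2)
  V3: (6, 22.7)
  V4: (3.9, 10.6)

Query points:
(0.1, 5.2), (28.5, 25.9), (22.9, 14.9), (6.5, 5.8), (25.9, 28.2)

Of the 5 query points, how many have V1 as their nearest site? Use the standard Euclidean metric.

1

(0.1, 5.2) — d² to each: V0:93.46, V1:689.33, V2:282.49, V3:341.06, V4:43.6 → nearest is V4
(28.5, 25.9) — d² to each: V0:649.97, V1:506.6, V2:409.7, V3:516.49, V4:839.25 → nearest is V2
(22.9, 14.9) — d² to each: V0:247.05, V1:141.52, V2:200.74, V3:346.45, V4:379.49 → nearest is V1
(6.5, 5.8) — d² to each: V0:31.46, V1:397.33, V2:187.97, V3:285.86, V4:29.8 → nearest is V4
(25.9, 28.2) — d² to each: V0:620.5, V1:610.25, V2:353.25, V3:426.26, V4:793.76 → nearest is V2
1 of the 5 points has V1 as nearest.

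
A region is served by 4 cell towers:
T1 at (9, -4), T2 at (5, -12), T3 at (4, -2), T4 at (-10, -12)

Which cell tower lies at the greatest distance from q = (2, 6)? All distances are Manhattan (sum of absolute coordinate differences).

T4

d(q,T1) = |2−9| + |6−(-4)| = 7 + 10 = 17
d(q,T2) = |2−5| + |6−(-12)| = 3 + 18 = 21
d(q,T3) = |2−4| + |6−(-2)| = 2 + 8 = 10
d(q,T4) = |2−(-10)| + |6−(-12)| = 12 + 18 = 30
The largest is to T4.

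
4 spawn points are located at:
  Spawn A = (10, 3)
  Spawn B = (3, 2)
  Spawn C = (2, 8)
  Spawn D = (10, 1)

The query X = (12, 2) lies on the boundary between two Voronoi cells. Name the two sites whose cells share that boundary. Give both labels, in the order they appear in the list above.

Spawn A and Spawn D

Squared distances from X to each site:
d²(X, Spawn A) = (12−10)² + (2−3)² = 4 + 1 = 5
d²(X, Spawn B) = (12−3)² + (2−2)² = 81 + 0 = 81
d²(X, Spawn C) = (12−2)² + (2−8)² = 100 + 36 = 136
d²(X, Spawn D) = (12−10)² + (2−1)² = 4 + 1 = 5
X is equidistant from Spawn A and Spawn D (both at squared distance 5), and every other site is strictly farther — so X lies on the Spawn A–Spawn D Voronoi edge.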